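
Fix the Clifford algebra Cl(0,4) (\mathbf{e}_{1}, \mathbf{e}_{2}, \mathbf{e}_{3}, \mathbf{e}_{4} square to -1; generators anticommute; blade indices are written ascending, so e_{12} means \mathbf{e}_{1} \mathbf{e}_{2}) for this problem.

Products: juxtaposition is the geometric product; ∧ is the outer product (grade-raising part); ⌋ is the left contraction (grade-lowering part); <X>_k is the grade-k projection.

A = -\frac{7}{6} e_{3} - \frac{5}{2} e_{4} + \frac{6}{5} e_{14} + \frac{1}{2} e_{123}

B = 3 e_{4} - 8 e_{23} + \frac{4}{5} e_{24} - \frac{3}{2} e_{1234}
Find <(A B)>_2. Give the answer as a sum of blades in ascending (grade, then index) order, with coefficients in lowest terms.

step 1: \frac{15}{2} + \frac{2}{5} e_{1} + \frac{22}{3} e_{2} - \frac{3}{4} e_{4} + \frac{24}{25} e_{12} + \frac{9}{5} e_{23} - \frac{7}{2} e_{34} + \frac{15}{4} e_{123} - \frac{7}{4} e_{124} + \frac{2}{5} e_{134} + \frac{314}{15} e_{234} - \frac{81}{10} e_{1234}
step 2: \frac{24}{25} e_{12} + \frac{9}{5} e_{23} - \frac{7}{2} e_{34}
Answer: \frac{24}{25} e_{12} + \frac{9}{5} e_{23} - \frac{7}{2} e_{34}


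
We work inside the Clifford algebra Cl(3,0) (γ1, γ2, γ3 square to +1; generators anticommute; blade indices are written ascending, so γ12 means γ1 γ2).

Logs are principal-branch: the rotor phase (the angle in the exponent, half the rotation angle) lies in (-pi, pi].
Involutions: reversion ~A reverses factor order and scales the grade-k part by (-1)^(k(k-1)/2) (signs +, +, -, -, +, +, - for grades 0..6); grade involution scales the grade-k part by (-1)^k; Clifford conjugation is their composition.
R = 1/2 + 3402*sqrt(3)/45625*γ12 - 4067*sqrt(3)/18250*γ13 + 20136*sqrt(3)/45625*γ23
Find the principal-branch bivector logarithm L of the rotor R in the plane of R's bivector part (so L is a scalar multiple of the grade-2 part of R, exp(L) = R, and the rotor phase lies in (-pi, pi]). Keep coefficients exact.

The scalar part of R is 1/2, so the principal-branch rotor phase is pinned; divide the bivector part by its sine to get the unit plane — L is the phase times that plane.
Concretely: cos(phase) = 1/2 gives phase = ±pi/3, and since phase/sin(phase) is even the sign is immaterial: L = (phase/sin(phase)) * <R>_2 = (2*sqrt(3)*pi/9) * <R>_2.
Answer: 2268*pi/45625*γ12 - 4067*pi/27375*γ13 + 13424*pi/45625*γ23


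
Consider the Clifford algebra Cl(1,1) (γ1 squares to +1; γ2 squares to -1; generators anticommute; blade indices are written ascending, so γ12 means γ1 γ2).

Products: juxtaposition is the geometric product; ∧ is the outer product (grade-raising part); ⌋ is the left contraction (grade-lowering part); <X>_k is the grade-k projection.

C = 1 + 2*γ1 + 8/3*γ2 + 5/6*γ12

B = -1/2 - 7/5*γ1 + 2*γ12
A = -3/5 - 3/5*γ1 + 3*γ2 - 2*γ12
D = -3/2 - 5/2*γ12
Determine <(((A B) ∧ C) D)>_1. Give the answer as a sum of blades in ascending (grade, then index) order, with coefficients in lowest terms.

step 1: -143/50 + 357/50*γ1 - 11/2*γ2 + 4*γ12
step 2: -143/50 + 71/50*γ1 - 1969/150*γ2 + 9497/300*γ12
step 3: -44911/600 + 4603/150*γ1 + 807/50*γ2 - 8067/200*γ12
step 4: 4603/150*γ1 + 807/50*γ2
Answer: 4603/150*γ1 + 807/50*γ2


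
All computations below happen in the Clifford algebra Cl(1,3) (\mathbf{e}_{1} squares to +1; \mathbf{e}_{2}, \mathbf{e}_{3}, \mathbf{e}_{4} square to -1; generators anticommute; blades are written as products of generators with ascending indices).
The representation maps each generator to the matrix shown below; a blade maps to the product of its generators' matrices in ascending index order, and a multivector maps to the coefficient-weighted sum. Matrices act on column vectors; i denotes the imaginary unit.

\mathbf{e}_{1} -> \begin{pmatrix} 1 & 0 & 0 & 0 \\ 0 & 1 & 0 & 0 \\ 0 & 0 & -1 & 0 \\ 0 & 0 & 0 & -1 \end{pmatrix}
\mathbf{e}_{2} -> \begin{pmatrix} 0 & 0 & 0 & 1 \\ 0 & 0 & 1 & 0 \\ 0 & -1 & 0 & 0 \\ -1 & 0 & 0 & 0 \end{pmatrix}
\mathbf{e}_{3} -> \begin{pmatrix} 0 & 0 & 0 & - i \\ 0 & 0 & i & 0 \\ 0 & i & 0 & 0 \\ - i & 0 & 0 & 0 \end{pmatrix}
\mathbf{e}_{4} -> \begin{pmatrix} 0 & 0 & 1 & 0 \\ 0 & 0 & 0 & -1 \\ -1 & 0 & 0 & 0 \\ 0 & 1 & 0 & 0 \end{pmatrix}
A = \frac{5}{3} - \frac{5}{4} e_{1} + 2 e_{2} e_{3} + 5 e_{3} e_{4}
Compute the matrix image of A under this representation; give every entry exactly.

Bivector images (products of the table entries): rho(e_{2} e_{3}) = rho(\mathbf{e}_{2})rho(\mathbf{e}_{3}) = \begin{pmatrix} - i & 0 & 0 & 0 \\ 0 & i & 0 & 0 \\ 0 & 0 & - i & 0 \\ 0 & 0 & 0 & i \end{pmatrix}; rho(e_{3} e_{4}) = rho(\mathbf{e}_{3})rho(\mathbf{e}_{4}) = \begin{pmatrix} 0 & - i & 0 & 0 \\ - i & 0 & 0 & 0 \\ 0 & 0 & 0 & - i \\ 0 & 0 & - i & 0 \end{pmatrix}.
M = (\frac{5}{3})*1 + (-\frac{5}{4})*rho(e_{1}) + (2)*rho(e_{2} e_{3}) + (5)*rho(e_{3} e_{4}), summed entrywise (1 is the identity matrix):
Answer: \begin{pmatrix} \frac{5}{12} - 2 i & - 5 i & 0 & 0 \\ - 5 i & \frac{5}{12} + 2 i & 0 & 0 \\ 0 & 0 & \frac{35}{12} - 2 i & - 5 i \\ 0 & 0 & - 5 i & \frac{35}{12} + 2 i \end{pmatrix}


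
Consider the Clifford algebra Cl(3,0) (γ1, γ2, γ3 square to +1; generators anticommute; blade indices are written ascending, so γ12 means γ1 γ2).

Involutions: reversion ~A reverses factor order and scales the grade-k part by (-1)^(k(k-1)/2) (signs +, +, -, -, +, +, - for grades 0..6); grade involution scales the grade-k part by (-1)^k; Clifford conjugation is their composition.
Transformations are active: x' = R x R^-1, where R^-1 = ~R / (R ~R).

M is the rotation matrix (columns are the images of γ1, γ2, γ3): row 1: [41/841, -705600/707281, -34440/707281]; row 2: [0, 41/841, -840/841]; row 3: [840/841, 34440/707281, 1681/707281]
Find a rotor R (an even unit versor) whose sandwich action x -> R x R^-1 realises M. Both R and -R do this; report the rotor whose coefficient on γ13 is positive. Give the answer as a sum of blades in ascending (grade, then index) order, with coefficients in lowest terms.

Method: write R = a + b12*γ12 + b13*γ13 + b23*γ23 with a^2 + b12^2 + b13^2 + b23^2 = 1 (so R^-1 = ~R). Expanding the columns R e_j ~R gives tr M = 4a^2 - 1 and, from the antisymmetric part, M21 - M12 = -4a*b12, M13 - M31 = 4a*b13, M32 - M23 = -4a*b23.
Here tr M = 70643/707281, so a^2 = (1 + tr M)/4 = 194481/707281 and a = ±441/841. Taking a = 441/841: M21 - M12 = 705600/707281, M13 - M31 = -740880/707281, M32 - M23 = 740880/707281, giving b12 = -400/841, b13 = -420/841, b23 = -420/841, i.e. R = 441/841 - 400/841*γ12 - 420/841*γ13 - 420/841*γ23.
Its γ13 coefficient is negative, so report the other preimage -R.
Answer: -441/841 + 400/841*γ12 + 420/841*γ13 + 420/841*γ23. Recall the cover is two-to-one: with M of trace 70643/707281, both preimages act alike, and the stated γ13 sign chooses the sheet.


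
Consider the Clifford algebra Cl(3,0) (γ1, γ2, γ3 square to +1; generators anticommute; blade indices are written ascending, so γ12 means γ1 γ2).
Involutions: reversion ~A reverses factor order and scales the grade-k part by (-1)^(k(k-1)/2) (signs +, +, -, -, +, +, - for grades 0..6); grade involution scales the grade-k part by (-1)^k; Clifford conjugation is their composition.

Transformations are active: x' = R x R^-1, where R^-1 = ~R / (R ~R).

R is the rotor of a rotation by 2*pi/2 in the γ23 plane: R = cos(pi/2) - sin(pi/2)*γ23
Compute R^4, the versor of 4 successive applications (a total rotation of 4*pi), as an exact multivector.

Because a rotor carries half the rotation angle, composing 4 copies of this γ23-plane rotor multiplies the phase: 4*(pi/2) = 2*pi, hence R^4 = cos(2*pi) - sin(2*pi)*γ23.
cos(2*pi) = 1 and sin(2*pi) = 0, so R^4 = 1. The total rotation 4*pi is 2 full turns, so every vector returns to itself, yet the rotor is +1, back on the identity sheet (an even number of 2*pi turns).
Answer: 1


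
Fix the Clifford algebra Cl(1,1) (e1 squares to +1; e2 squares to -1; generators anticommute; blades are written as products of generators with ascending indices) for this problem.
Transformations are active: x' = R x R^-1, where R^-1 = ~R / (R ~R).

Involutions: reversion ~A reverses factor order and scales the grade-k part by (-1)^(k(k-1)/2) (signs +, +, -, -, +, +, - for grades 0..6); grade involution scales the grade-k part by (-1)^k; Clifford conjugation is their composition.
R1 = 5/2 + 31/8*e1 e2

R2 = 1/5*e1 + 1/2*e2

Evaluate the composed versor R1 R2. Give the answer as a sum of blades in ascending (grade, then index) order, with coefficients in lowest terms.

Distribute over the terms of R1 (each basis-blade product reordered to ascending indices, repeated generators contracted through their squares):
(5/2) R2 = 1/2*e1 + 5/4*e2
(31/8*e1 e2) R2 = -31/16*e1 - 31/40*e2
Summing the partial products and collecting blades:
Answer: -23/16*e1 + 19/40*e2


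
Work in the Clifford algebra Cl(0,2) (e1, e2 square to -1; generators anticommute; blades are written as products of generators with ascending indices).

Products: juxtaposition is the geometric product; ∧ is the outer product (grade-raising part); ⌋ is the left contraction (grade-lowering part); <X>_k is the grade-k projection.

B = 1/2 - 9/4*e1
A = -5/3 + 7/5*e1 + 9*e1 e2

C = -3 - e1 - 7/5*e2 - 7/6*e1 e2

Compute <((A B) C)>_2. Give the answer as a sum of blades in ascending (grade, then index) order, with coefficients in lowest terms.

step 1: 139/60 + 89/20*e1 - 81/4*e2 + 9/2*e1 e2
step 2: -128/5 + 1711/120*e1 + 34919/600*e2 - 76829/1800*e1 e2
step 3: -76829/1800*e1 e2
Answer: -76829/1800*e1 e2


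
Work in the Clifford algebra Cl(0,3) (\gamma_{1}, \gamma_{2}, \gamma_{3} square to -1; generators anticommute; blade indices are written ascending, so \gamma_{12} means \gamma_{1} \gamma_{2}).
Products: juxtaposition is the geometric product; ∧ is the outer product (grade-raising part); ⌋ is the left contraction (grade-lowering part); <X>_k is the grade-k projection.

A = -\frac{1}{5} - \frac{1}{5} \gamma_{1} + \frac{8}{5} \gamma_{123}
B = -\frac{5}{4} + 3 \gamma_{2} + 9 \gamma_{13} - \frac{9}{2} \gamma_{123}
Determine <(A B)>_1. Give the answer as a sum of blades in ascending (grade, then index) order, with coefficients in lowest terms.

step 1: -\frac{139}{20} + \frac{1}{4} \gamma_{1} + \frac{69}{5} \gamma_{2} + \frac{9}{5} \gamma_{3} - \frac{3}{5} \gamma_{12} + 3 \gamma_{13} - \frac{9}{10} \gamma_{23} - \frac{11}{10} \gamma_{123}
step 2: \frac{1}{4} \gamma_{1} + \frac{69}{5} \gamma_{2} + \frac{9}{5} \gamma_{3}
Answer: \frac{1}{4} \gamma_{1} + \frac{69}{5} \gamma_{2} + \frac{9}{5} \gamma_{3}


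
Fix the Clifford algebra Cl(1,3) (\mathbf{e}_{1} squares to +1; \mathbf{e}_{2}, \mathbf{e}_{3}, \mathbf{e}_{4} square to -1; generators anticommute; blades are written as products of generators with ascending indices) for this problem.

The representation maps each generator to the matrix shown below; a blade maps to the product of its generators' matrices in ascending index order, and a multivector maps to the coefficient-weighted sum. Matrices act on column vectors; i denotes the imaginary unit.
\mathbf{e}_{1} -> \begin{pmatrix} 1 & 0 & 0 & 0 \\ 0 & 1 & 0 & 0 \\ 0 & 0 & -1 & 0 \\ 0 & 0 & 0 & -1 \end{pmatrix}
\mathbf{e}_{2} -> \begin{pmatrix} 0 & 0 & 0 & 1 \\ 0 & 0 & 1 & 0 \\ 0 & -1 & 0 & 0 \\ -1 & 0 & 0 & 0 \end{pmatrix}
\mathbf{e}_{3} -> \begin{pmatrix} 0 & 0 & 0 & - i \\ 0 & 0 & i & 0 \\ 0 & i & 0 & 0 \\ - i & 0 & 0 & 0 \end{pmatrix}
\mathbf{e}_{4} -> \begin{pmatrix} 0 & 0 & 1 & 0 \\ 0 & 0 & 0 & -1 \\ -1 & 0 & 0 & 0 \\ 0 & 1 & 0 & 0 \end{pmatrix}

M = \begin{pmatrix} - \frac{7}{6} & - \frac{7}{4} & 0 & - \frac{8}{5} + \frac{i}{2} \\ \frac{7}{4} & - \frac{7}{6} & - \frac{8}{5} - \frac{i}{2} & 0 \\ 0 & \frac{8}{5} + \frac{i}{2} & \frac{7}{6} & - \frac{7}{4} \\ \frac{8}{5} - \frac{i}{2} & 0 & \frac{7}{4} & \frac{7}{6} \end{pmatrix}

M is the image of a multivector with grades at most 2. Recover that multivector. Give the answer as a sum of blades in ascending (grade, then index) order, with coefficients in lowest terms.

Method: the blade images are trace-orthogonal — tr(rho(e_A) rho(e_B)^-1) = 4 if A = B and 0 otherwise — and rho(e_A)^-1 = (e_A)^2 * rho(e_A) with (e_A)^2 = +1 or -1, so the coefficient of e_A in the preimage is (e_A)^2 * tr(M rho(e_A))/4.
Nonzero projections over blades of grade <= 2: e_{1}: (e_{1})^2 = +1, tr(M rho(e_{1})) = - \frac{14}{3}, coefficient -\frac{7}{6}; e_{2}: (e_{2})^2 = -1, tr(M rho(e_{2})) = \frac{32}{5}, coefficient -\frac{8}{5}; e_{1} e_{3}: (e_{1} e_{3})^2 = +1, tr(M rho(e_{1} e_{3})) = -2, coefficient -\frac{1}{2}; e_{2} e_{4}: (e_{2} e_{4})^2 = -1, tr(M rho(e_{2} e_{4})) = 7, coefficient -\frac{7}{4}. Every other blade of grade <= 2 projects to 0.
Answer: -\frac{7}{6} e_{1} - \frac{8}{5} e_{2} - \frac{1}{2} e_{1} e_{3} - \frac{7}{4} e_{2} e_{4}


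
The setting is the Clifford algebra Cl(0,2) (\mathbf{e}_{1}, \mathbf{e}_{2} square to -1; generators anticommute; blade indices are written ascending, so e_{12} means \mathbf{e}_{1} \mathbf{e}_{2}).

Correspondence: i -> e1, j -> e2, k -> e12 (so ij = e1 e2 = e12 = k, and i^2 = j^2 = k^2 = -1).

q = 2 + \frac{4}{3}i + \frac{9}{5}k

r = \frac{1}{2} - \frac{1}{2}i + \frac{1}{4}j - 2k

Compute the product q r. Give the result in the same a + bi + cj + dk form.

In blades: q = 2 + \frac{4}{3} e_{1} + \frac{9}{5} e_{12}, r = \frac{1}{2} - \frac{1}{2} e_{1} + \frac{1}{4} e_{2} - 2 e_{12}.
Distribute q over r term by term (generator squares from the signature, products reordered to ascending indices): (2)*r = 1 - e_{1} + \frac{1}{2} e_{2} - 4 e_{12}; (\frac{4}{3} e_{1})*r = \frac{2}{3} + \frac{2}{3} e_{1} + \frac{8}{3} e_{2} + \frac{1}{3} e_{12}; (\frac{9}{5} e_{12})*r = \frac{18}{5} - \frac{9}{20} e_{1} - \frac{9}{10} e_{2} + \frac{9}{10} e_{12}.
Sum: \frac{79}{15} - \frac{47}{60} e_{1} + \frac{34}{15} e_{2} - \frac{83}{30} e_{12}; translating back through the correspondence:
Answer: \frac{79}{15} - \frac{47}{60}i + \frac{34}{15}j - \frac{83}{30}k


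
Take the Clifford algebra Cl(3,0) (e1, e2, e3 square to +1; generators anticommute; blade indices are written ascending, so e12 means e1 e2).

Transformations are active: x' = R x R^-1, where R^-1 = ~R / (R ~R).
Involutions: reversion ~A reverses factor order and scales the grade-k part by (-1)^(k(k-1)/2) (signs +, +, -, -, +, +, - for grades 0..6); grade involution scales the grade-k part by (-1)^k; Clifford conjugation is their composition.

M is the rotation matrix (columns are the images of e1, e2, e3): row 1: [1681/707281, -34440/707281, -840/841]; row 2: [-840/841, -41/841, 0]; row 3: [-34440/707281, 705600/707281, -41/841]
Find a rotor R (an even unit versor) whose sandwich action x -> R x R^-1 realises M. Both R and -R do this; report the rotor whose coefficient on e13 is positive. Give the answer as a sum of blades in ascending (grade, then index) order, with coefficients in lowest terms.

Method: write R = a + b12*e12 + b13*e13 + b23*e23 with a^2 + b12^2 + b13^2 + b23^2 = 1 (so R^-1 = ~R). Expanding the columns R e_j ~R gives tr M = 4a^2 - 1 and, from the antisymmetric part, M21 - M12 = -4a*b12, M13 - M31 = 4a*b13, M32 - M23 = -4a*b23.
Here tr M = -67281/707281, so a^2 = (1 + tr M)/4 = 160000/707281 and a = ±400/841. Taking a = 400/841: M21 - M12 = -672000/707281, M13 - M31 = -672000/707281, M32 - M23 = 705600/707281, giving b12 = 420/841, b13 = -420/841, b23 = -441/841, i.e. R = 400/841 + 420/841*e12 - 420/841*e13 - 441/841*e23.
Its e13 coefficient is negative, so report the other preimage -R.
Answer: -400/841 - 420/841*e12 + 420/841*e13 + 441/841*e23. Recall the cover is two-to-one: with M of trace -67281/707281, both preimages act alike, and the stated e13 sign chooses the sheet.


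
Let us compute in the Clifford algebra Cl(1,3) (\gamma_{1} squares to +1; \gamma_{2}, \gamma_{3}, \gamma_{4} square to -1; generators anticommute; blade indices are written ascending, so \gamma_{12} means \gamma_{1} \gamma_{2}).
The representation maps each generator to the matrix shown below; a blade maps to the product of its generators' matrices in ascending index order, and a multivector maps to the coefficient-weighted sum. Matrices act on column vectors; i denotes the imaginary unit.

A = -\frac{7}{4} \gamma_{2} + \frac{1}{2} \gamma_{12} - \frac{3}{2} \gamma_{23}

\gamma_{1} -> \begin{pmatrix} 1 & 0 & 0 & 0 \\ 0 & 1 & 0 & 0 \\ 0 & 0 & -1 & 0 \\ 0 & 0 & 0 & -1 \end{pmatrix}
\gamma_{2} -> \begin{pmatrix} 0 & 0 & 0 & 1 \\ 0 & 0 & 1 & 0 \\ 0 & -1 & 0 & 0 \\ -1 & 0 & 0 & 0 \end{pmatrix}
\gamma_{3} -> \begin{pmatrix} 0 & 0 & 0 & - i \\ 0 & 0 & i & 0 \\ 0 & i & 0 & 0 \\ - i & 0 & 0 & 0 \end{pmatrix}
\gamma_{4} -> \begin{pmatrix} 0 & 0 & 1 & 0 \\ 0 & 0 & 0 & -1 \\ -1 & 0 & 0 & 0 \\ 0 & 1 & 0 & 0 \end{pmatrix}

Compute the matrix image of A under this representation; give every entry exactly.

Bivector images (products of the table entries): rho(\gamma_{12}) = rho(\gamma_{1})rho(\gamma_{2}) = \begin{pmatrix} 0 & 0 & 0 & 1 \\ 0 & 0 & 1 & 0 \\ 0 & 1 & 0 & 0 \\ 1 & 0 & 0 & 0 \end{pmatrix}; rho(\gamma_{23}) = rho(\gamma_{2})rho(\gamma_{3}) = \begin{pmatrix} - i & 0 & 0 & 0 \\ 0 & i & 0 & 0 \\ 0 & 0 & - i & 0 \\ 0 & 0 & 0 & i \end{pmatrix}.
M = (-\frac{7}{4})*rho(\gamma_{2}) + (\frac{1}{2})*rho(\gamma_{12}) + (-\frac{3}{2})*rho(\gamma_{23}), summed entrywise:
Answer: \begin{pmatrix} \frac{3 i}{2} & 0 & 0 & - \frac{5}{4} \\ 0 & - \frac{3 i}{2} & - \frac{5}{4} & 0 \\ 0 & \frac{9}{4} & \frac{3 i}{2} & 0 \\ \frac{9}{4} & 0 & 0 & - \frac{3 i}{2} \end{pmatrix}


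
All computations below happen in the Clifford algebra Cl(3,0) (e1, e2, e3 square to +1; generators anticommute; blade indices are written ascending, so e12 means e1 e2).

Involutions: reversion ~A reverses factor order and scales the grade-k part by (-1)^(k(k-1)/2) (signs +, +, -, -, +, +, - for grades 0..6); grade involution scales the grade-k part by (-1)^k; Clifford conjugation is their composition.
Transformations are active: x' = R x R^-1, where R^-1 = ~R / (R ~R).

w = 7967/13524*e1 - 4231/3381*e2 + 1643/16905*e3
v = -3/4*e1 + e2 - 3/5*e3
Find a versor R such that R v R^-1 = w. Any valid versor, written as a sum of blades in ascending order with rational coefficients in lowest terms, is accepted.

Construction: equal norms (both 769/400) license R = v + w = -544/3381*e1 - 850/3381*e2 - 1700/3381*e3 — nothing changes along that direction, while (v - w)/2 changes sign, so v maps onto w.
Answer: -544/3381*e1 - 850/3381*e2 - 1700/3381*e3


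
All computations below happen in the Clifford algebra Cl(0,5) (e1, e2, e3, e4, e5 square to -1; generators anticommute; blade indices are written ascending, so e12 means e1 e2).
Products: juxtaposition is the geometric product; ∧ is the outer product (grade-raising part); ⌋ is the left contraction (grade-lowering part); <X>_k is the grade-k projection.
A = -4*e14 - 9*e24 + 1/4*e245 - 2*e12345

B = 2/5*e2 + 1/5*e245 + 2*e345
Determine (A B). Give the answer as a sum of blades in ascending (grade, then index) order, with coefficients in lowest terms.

step 1: 1/20 - 18/5*e4 + 9/5*e5 - 4*e12 + 2/5*e13 - 1/2*e23 - 1/10*e45 + 8/5*e124 - 4/5*e125 - 8*e135 - 18*e235 - 4/5*e1345
Answer: 1/20 - 18/5*e4 + 9/5*e5 - 4*e12 + 2/5*e13 - 1/2*e23 - 1/10*e45 + 8/5*e124 - 4/5*e125 - 8*e135 - 18*e235 - 4/5*e1345


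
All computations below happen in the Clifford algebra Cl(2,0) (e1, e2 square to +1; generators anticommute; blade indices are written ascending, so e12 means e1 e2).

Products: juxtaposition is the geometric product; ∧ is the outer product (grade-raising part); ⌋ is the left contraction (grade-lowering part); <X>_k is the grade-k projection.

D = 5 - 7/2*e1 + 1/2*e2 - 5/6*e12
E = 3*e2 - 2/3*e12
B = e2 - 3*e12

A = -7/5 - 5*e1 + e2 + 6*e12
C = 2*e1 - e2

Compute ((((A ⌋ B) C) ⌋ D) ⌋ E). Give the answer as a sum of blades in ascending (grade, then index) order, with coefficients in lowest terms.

step 1: 19 + 3*e1 + 68/5*e2 + 21/5*e12
step 2: -38/5 + 169/5*e1 - 137/5*e2 - 151/5*e12
step 3: -1171/6 + 113/30*e1 - 959/30*e2 + 19/3*e12
step 4: -8251/90 - 959/45*e1 - 52921/90*e2 + 1171/9*e12
Answer: -8251/90 - 959/45*e1 - 52921/90*e2 + 1171/9*e12


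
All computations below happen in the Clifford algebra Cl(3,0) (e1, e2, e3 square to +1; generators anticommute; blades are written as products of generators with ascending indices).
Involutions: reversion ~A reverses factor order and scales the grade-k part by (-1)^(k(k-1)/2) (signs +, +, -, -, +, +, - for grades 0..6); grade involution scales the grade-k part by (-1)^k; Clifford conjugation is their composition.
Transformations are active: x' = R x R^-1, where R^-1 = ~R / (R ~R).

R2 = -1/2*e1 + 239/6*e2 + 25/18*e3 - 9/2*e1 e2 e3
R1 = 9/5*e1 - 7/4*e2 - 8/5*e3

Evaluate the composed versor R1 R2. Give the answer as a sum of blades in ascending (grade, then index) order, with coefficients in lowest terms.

Distribute over the terms of R1 (each basis-blade product reordered to ascending indices, repeated generators contracted through their squares):
(9/5*e1) R2 = -9/10 + 717/10*e1 e2 + 5/2*e1 e3 - 81/10*e2 e3
(-7/4*e2) R2 = -1673/24 - 7/8*e1 e2 - 63/8*e1 e3 - 175/72*e2 e3
(-8/5*e3) R2 = -20/9 + 36/5*e1 e2 - 4/5*e1 e3 + 956/15*e2 e3
Summing the partial products and collecting blades:
Answer: -26219/360 + 3121/40*e1 e2 - 247/40*e1 e3 + 19153/360*e2 e3


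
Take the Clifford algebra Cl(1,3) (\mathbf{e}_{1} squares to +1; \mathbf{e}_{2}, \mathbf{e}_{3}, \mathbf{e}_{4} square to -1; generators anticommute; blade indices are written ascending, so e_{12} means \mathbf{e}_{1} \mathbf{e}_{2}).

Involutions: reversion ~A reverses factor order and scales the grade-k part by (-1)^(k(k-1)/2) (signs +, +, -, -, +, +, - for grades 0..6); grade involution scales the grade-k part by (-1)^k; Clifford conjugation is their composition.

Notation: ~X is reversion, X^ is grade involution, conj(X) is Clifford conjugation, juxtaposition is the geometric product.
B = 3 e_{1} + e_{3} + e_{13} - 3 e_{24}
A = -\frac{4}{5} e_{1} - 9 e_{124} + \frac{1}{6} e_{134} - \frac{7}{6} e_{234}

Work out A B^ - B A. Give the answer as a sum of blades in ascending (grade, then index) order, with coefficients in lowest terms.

first term: \frac{12}{5} - 27 e_{1} + \frac{27}{10} e_{3} + \frac{1}{6} e_{4} + \frac{4}{5} e_{13} - \frac{1}{6} e_{14} + \frac{169}{6} e_{24} - \frac{1}{2} e_{34} + \frac{1}{2} e_{123} + \frac{107}{30} e_{124} + 9 e_{234} - \frac{25}{2} e_{1234}
second term: -\frac{12}{5} - 27 e_{1} + \frac{43}{10} e_{3} + \frac{1}{6} e_{4} + \frac{4}{5} e_{13} + \frac{1}{6} e_{14} - \frac{169}{6} e_{24} + \frac{1}{2} e_{34} - \frac{1}{2} e_{123} + \frac{37}{30} e_{124} - 9 e_{234} - \frac{25}{2} e_{1234}
Answer: \frac{24}{5} - \frac{8}{5} e_{3} - \frac{1}{3} e_{14} + \frac{169}{3} e_{24} - e_{34} + e_{123} + \frac{7}{3} e_{124} + 18 e_{234}


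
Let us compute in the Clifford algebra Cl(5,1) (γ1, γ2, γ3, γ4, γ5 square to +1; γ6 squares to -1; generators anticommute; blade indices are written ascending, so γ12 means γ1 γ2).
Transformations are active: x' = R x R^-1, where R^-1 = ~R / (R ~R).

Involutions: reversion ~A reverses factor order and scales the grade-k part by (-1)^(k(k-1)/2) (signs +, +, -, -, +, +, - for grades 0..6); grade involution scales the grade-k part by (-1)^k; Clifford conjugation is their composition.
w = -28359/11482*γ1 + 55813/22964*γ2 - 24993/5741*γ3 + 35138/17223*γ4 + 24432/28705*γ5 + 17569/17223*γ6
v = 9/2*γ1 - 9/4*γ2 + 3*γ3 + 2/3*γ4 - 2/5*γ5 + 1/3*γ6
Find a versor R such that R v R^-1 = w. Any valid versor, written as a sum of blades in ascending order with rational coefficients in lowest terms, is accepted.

A norm check does it: q(v) = q(w) = 41767/1200, hence R = v + w = 11655/5741*γ1 + 1036/5741*γ2 - 7770/5741*γ3 + 15540/5741*γ4 + 2590/5741*γ5 + 7770/5741*γ6 realises the map — parallel part kept, (v - w)/2 negated, v carried to w.
Answer: 11655/5741*γ1 + 1036/5741*γ2 - 7770/5741*γ3 + 15540/5741*γ4 + 2590/5741*γ5 + 7770/5741*γ6


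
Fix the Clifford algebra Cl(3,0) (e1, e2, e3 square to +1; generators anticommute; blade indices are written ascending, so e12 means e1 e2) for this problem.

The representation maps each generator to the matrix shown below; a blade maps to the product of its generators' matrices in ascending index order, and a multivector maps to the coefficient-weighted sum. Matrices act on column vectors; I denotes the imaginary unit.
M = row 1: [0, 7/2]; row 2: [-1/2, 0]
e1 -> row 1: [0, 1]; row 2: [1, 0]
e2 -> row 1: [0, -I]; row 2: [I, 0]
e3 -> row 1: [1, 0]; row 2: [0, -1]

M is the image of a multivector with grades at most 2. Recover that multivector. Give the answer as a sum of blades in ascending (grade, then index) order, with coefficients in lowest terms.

Method: 1, rho(e1), rho(e2), rho(e3) form a trace-orthogonal basis of the 2x2 complex matrices (tr(X Y) = 2 if X = Y, else 0), so M = m0*1 + m1*rho(e1) + m2*rho(e2) + m3*rho(e3) with m0 = tr(M)/2 = 0, m1 = tr(M rho(e1))/2 = 3/2, m2 = tr(M rho(e2))/2 = 2*I, m3 = tr(M rho(e3))/2 = 0.
Multiplying table entries, the bivector images are rho(e12) = I*rho(e3), rho(e13) = -I*rho(e2), rho(e23) = I*rho(e1); with real blade coefficients the real parts of m0..m3 are the coefficients of 1, e1, e2, e3 and the imaginary parts give the bivectors (e23: Im m1, e13: -Im m2, e12: Im m3).
Answer: 3/2*e1 - 2*e13


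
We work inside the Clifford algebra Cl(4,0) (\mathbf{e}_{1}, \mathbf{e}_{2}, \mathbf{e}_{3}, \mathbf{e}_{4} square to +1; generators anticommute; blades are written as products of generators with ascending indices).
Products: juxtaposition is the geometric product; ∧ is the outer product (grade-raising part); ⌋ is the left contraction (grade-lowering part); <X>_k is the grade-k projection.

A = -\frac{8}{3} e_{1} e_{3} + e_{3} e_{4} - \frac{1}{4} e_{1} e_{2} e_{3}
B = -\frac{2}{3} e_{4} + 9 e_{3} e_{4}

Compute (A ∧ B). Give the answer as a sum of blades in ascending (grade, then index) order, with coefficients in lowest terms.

step 1: \frac{16}{9} e_{1} e_{3} e_{4} + \frac{1}{6} e_{1} e_{2} e_{3} e_{4}
Answer: \frac{16}{9} e_{1} e_{3} e_{4} + \frac{1}{6} e_{1} e_{2} e_{3} e_{4}


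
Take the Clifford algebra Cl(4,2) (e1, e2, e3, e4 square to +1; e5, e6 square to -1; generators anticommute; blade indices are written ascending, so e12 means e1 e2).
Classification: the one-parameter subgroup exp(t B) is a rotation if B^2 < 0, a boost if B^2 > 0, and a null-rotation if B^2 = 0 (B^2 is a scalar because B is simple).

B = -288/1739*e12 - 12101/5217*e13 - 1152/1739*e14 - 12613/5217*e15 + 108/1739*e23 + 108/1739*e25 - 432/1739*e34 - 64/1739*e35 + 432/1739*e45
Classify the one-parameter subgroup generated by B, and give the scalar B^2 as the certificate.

B^2 term by term: the squares give (-288/1739)^2*(e12)^2 + (-12101/5217)^2*(e13)^2 + (-1152/1739)^2*(e14)^2 + (-12613/5217)^2*(e15)^2 + (108/1739)^2*(e23)^2 + (108/1739)^2*(e25)^2 + (-432/1739)^2*(e34)^2 + (-64/1739)^2*(e35)^2 + (432/1739)^2*(e45)^2 = 82944/3024121*(-1) + 146434201/27217089*(-1) + 1327104/3024121*(-1) + 159087769/27217089*(+1) + 11664/3024121*(-1) + 11664/3024121*(+1) + 186624/3024121*(-1) + 4096/3024121*(+1) + 186624/3024121*(+1) = 0 (each basis 2-blade squares to minus the product of its generators' squares); cross terms between blades sharing an index anticommute and cancel; the commuting (index-disjoint) pairs give grade-4 terms 2*c*c'*(blade product), which cancel blade by blade — e1234: 248832/3024121 - 248832/3024121 = 0; e1235: 36864/3024121 + 871272/3024121 - 908136/3024121 = 0; e1245: -248832/3024121 + 248832/3024121 = 0; e1345: -3485088/3024121 - 147456/3024121 + 3632544/3024121 = 0; e2345: 93312/3024121 - 93312/3024121 = 0 — confirming B is simple. So B^2 = 0.
Answer: null-rotation, certificate B^2 = 0. The invariant at work: B^2 = 0 is unchanged by conjugation, hence its sign classifies the subgroup whatever basis B is written in.


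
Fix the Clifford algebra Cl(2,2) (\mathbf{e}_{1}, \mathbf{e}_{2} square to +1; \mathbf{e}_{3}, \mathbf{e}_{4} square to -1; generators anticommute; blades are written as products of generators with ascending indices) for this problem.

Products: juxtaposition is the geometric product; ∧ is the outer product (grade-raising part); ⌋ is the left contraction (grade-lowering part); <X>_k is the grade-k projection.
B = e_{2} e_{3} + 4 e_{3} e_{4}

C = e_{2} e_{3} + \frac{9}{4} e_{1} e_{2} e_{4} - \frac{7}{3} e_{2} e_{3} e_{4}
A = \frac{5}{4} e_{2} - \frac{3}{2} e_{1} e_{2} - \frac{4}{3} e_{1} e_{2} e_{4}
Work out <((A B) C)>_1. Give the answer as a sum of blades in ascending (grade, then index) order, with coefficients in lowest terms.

step 1: \frac{5}{4} e_{3} - \frac{3}{2} e_{1} e_{3} - \frac{16}{3} e_{1} e_{2} e_{3} - \frac{4}{3} e_{1} e_{3} e_{4} + 5 e_{2} e_{3} e_{4} - 6 e_{1} e_{2} e_{3} e_{4}
step 2: \frac{35}{3} - \frac{58}{3} e_{1} + \frac{5}{4} e_{2} - \frac{27}{2} e_{3} + 5 e_{4} - \frac{83}{18} e_{1} e_{2} + \frac{45}{4} e_{1} e_{3} + \frac{58}{9} e_{1} e_{4} + 3 e_{2} e_{3} - \frac{35}{12} e_{2} e_{4} + 12 e_{3} e_{4} + \frac{13}{6} e_{1} e_{2} e_{4} - \frac{27}{8} e_{2} e_{3} e_{4} + \frac{45}{16} e_{1} e_{2} e_{3} e_{4}
step 3: -\frac{58}{3} e_{1} + \frac{5}{4} e_{2} - \frac{27}{2} e_{3} + 5 e_{4}
Answer: -\frac{58}{3} e_{1} + \frac{5}{4} e_{2} - \frac{27}{2} e_{3} + 5 e_{4}


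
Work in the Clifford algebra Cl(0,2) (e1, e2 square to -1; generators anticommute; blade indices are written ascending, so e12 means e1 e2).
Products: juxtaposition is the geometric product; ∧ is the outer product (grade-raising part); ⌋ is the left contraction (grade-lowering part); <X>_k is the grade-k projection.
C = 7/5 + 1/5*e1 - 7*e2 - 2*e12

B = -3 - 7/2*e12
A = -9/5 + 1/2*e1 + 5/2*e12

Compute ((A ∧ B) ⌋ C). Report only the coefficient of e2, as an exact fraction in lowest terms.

step 1: 27/5 - 3/2*e1 - 6/5*e12
step 2: 273/50 + 27/25*e1 - 204/5*e2 - 54/5*e12
Answer: -204/5


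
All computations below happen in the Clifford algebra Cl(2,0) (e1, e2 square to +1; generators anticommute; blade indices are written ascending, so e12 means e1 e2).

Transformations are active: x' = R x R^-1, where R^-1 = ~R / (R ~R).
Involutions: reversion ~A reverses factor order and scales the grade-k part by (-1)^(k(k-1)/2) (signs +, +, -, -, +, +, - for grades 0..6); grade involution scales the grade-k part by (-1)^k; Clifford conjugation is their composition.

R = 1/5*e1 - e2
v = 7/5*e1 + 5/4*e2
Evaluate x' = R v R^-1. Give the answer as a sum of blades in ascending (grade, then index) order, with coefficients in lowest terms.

~R = 1/5*e1 - e2, and R ~R = 26/25, so R^-1 = ~R / (26/25).
R v = -97/100 + 33/20*e12
Answer: -461/260*e1 + 8/13*e2


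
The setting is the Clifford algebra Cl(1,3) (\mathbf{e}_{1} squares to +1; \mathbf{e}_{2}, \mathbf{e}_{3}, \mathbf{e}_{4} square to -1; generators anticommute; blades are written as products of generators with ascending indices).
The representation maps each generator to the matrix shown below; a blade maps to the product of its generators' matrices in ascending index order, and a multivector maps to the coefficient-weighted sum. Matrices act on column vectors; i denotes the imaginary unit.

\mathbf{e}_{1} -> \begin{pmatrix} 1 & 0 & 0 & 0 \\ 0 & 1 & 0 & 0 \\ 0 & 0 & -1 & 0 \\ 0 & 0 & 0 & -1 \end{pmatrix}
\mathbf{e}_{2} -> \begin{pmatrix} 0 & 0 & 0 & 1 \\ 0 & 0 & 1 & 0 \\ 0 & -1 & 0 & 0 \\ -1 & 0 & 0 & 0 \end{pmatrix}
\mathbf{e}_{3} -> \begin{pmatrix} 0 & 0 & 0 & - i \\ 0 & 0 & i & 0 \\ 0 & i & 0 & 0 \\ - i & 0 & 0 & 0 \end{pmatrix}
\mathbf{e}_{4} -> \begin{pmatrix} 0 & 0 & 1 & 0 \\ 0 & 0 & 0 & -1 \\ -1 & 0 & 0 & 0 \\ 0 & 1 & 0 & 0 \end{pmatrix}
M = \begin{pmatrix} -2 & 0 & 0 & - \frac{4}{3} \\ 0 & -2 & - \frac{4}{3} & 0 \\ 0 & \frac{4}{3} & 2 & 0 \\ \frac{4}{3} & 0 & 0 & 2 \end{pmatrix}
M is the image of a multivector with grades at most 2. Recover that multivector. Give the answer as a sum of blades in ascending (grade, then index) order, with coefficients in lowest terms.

Method: the blade images are trace-orthogonal — tr(rho(e_A) rho(e_B)^-1) = 4 if A = B and 0 otherwise — and rho(e_A)^-1 = (e_A)^2 * rho(e_A) with (e_A)^2 = +1 or -1, so the coefficient of e_A in the preimage is (e_A)^2 * tr(M rho(e_A))/4.
Nonzero projections over blades of grade <= 2: e_{1}: (e_{1})^2 = +1, tr(M rho(e_{1})) = -8, coefficient -2; e_{2}: (e_{2})^2 = -1, tr(M rho(e_{2})) = \frac{16}{3}, coefficient -\frac{4}{3}. Every other blade of grade <= 2 projects to 0.
Answer: -2 e_{1} - \frac{4}{3} e_{2}


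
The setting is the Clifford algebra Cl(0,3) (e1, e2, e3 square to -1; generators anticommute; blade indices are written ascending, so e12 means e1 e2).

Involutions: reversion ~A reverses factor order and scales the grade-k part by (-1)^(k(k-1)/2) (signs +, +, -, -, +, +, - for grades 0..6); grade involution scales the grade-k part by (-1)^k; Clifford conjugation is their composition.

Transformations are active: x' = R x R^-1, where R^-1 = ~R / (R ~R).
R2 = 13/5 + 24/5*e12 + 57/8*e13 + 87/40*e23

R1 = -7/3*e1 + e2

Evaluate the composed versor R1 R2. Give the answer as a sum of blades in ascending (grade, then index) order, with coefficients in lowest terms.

Distribute over the terms of R1 (each basis-blade product reordered to ascending indices, repeated generators contracted through their squares):
(-7/3*e1) R2 = -91/15*e1 + 56/5*e2 + 133/8*e3 - 203/40*e123
(e2) R2 = 24/5*e1 + 13/5*e2 - 87/40*e3 - 57/8*e123
Summing the partial products and collecting blades:
Answer: -19/15*e1 + 69/5*e2 + 289/20*e3 - 61/5*e123


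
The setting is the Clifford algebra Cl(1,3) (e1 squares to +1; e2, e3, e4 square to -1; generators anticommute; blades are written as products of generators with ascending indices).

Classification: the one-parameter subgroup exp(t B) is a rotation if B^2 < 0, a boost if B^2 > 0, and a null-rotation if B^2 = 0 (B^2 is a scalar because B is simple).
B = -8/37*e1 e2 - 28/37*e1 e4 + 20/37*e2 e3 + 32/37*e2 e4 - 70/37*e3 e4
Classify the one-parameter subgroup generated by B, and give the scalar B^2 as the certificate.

B^2 term by term: the squares give (-8/37)^2*(e1 e2)^2 + (-28/37)^2*(e1 e4)^2 + (20/37)^2*(e2 e3)^2 + (32/37)^2*(e2 e4)^2 + (-70/37)^2*(e3 e4)^2 = 64/1369*(+1) + 784/1369*(+1) + 400/1369*(-1) + 1024/1369*(-1) + 4900/1369*(-1) = -4 (each basis 2-blade squares to minus the product of its generators' squares); cross terms between blades sharing an index anticommute and cancel; the commuting (index-disjoint) pairs give grade-4 terms 2*c*c'*(blade product), which cancel blade by blade — e1 e2 e3 e4: 1120/1369 - 1120/1369 = 0 — confirming B is simple. So B^2 = -4.
Answer: rotation, certificate B^2 = -4. The invariant at work: B^2 = -4 is unchanged by conjugation, hence its sign classifies the subgroup whatever basis B is written in.


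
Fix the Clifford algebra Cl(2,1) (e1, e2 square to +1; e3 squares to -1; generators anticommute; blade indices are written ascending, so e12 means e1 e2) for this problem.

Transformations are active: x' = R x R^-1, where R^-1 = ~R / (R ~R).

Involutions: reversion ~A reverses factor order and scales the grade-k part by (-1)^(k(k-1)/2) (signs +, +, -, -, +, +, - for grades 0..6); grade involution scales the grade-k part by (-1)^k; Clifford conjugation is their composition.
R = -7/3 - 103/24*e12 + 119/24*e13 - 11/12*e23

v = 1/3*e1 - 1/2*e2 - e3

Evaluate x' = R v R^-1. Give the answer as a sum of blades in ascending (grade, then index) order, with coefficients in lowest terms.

~R = -7/3 + 103/24*e12 - 119/24*e13 + 11/12*e23, and R ~R = -25/16, so R^-1 = ~R / (-25/16).
R v = 911/144*e1 + 121/72*e2 + 2/9*e3 + 931/144*e123
Answer: 4939/450*e1 - 95887/2700*e2 + 20077/540*e3


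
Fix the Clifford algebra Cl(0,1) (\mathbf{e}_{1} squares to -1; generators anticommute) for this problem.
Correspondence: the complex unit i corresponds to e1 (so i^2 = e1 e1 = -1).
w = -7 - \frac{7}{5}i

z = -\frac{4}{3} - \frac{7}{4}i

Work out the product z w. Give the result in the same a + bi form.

In blades: z = -\frac{4}{3} - \frac{7}{4} e_{1}, w = -7 - \frac{7}{5} e_{1}.
Distribute z over w term by term (generator squares from the signature, products reordered to ascending indices): (-\frac{4}{3})*w = \frac{28}{3} + \frac{28}{15} e_{1}; (-\frac{7}{4} e_{1})*w = -\frac{49}{20} + \frac{49}{4} e_{1}.
Sum: \frac{413}{60} + \frac{847}{60} e_{1}; translating back through the correspondence:
Answer: \frac{413}{60} + \frac{847}{60}i


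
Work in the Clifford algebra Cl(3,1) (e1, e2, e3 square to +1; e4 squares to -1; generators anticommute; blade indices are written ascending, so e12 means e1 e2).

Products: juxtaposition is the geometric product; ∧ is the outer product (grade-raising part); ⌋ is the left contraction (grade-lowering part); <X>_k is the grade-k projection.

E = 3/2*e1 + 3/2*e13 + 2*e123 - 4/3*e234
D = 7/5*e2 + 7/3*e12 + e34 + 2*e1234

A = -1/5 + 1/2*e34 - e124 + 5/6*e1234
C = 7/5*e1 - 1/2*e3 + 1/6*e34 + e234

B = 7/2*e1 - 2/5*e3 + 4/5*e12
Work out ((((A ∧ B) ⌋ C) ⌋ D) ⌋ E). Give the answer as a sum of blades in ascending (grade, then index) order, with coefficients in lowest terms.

step 1: -7/10*e1 + 2/25*e3 - 4/25*e12 + 7/4*e134
step 2: -51/50 + 1/75*e4 - 2/25*e24
step 3: -357/250*e2 + 1/75*e3 - 119/50*e12 + 4/25*e13 - 51/50*e34 + 2/75*e123 - 51/25*e1234
step 4: -22/75 - 1/50*e1 + 42/25*e2 + 119/25*e3 + 2/75*e12 + 357/125*e13 + 4/225*e24 + 238/125*e34
Answer: -22/75 - 1/50*e1 + 42/25*e2 + 119/25*e3 + 2/75*e12 + 357/125*e13 + 4/225*e24 + 238/125*e34


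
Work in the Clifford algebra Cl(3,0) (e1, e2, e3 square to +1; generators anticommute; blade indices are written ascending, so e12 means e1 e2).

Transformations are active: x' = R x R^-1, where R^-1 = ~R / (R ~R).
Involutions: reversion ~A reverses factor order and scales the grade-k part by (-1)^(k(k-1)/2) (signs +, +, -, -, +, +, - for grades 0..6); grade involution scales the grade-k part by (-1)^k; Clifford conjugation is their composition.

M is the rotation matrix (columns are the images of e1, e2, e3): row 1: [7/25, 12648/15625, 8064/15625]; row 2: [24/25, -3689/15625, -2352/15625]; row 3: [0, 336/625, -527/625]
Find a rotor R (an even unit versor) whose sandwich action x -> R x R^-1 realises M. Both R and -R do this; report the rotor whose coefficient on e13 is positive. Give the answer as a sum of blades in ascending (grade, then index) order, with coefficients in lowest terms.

Method: write R = a + b12*e12 + b13*e13 + b23*e23 with a^2 + b12^2 + b13^2 + b23^2 = 1 (so R^-1 = ~R). Expanding the columns R e_j ~R gives tr M = 4a^2 - 1 and, from the antisymmetric part, M21 - M12 = -4a*b12, M13 - M31 = 4a*b13, M32 - M23 = -4a*b23.
Here tr M = -12489/15625, so a^2 = (1 + tr M)/4 = 784/15625 and a = ±28/125. Taking a = 28/125: M21 - M12 = 2352/15625, M13 - M31 = 8064/15625, M32 - M23 = 10752/15625, giving b12 = -21/125, b13 = 72/125, b23 = -96/125, i.e. R = 28/125 - 21/125*e12 + 72/125*e13 - 96/125*e23.
Its e13 coefficient is already positive.
Answer: 28/125 - 21/125*e12 + 72/125*e13 - 96/125*e23. Uniqueness: Spin(3) -> SO(3) maps R and -R to the same rotation of trace -12489/15625; fixing the sign of the e13 coefficient removes the ambiguity.


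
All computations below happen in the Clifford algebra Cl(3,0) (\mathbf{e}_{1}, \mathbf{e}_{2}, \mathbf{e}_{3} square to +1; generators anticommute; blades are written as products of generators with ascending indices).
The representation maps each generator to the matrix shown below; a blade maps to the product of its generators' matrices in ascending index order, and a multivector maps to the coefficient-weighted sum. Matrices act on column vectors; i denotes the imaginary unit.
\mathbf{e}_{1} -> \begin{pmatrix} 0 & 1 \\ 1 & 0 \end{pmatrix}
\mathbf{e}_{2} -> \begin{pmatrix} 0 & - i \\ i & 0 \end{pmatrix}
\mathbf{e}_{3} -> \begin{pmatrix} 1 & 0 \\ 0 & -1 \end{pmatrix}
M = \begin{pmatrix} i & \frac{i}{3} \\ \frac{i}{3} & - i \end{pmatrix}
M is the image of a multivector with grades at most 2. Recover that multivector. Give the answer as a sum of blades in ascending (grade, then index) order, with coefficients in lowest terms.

Method: 1, rho(e_{1}), rho(e_{2}), rho(e_{3}) form a trace-orthogonal basis of the 2x2 complex matrices (tr(X Y) = 2 if X = Y, else 0), so M = m0*1 + m1*rho(e_{1}) + m2*rho(e_{2}) + m3*rho(e_{3}) with m0 = tr(M)/2 = 0, m1 = tr(M rho(e_{1}))/2 = \frac{i}{3}, m2 = tr(M rho(e_{2}))/2 = 0, m3 = tr(M rho(e_{3}))/2 = i.
Multiplying table entries, the bivector images are rho(e_{1} e_{2}) = i*rho(e_{3}), rho(e_{1} e_{3}) = -i*rho(e_{2}), rho(e_{2} e_{3}) = i*rho(e_{1}); with real blade coefficients the real parts of m0..m3 are the coefficients of 1, e_{1}, e_{2}, e_{3} and the imaginary parts give the bivectors (e_{2} e_{3}: Im m1, e_{1} e_{3}: -Im m2, e_{1} e_{2}: Im m3).
Answer: e_{1} e_{2} + \frac{1}{3} e_{2} e_{3}
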